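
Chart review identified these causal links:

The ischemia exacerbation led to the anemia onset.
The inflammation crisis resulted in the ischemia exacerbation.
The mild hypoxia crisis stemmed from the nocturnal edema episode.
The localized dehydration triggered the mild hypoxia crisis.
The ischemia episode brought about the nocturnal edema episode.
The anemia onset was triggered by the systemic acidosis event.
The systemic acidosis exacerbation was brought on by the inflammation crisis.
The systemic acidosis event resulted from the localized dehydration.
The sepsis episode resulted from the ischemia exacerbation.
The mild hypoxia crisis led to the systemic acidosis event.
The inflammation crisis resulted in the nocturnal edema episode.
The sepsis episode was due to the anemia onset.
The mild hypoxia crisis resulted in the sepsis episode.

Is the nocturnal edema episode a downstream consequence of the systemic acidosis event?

The systemic acidosis event leads to the anemia onset, the sepsis episode; the nocturnal edema episode is not among them.

No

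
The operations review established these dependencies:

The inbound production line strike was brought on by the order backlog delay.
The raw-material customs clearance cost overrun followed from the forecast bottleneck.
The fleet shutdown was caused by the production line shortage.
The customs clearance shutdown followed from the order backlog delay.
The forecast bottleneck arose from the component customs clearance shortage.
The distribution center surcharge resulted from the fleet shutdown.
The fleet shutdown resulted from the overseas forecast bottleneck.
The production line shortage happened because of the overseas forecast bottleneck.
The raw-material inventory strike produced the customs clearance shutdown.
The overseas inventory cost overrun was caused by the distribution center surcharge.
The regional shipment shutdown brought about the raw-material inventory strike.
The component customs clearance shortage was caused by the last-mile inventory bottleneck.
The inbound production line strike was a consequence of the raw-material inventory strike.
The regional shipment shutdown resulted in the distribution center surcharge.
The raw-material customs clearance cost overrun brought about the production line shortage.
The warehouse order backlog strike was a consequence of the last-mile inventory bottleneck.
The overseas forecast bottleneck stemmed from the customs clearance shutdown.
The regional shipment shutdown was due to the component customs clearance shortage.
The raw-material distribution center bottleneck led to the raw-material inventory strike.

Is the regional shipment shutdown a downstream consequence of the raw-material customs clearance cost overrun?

No

The raw-material customs clearance cost overrun leads to the production line shortage, the fleet shutdown, the distribution center surcharge, the overseas inventory cost overrun; the regional shipment shutdown is not among them.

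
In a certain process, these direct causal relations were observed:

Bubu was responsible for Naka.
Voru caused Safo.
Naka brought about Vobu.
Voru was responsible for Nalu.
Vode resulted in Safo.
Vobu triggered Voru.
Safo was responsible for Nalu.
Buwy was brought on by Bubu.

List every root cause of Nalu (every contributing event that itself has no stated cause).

Tracing upstream from Nalu: Nalu ← Voru ← Vobu ← Naka ← Bubu.
A separate upstream branch: Nalu ← Safo ← Vode.
Each of those chain origins has no stated cause.

Bubu, Vode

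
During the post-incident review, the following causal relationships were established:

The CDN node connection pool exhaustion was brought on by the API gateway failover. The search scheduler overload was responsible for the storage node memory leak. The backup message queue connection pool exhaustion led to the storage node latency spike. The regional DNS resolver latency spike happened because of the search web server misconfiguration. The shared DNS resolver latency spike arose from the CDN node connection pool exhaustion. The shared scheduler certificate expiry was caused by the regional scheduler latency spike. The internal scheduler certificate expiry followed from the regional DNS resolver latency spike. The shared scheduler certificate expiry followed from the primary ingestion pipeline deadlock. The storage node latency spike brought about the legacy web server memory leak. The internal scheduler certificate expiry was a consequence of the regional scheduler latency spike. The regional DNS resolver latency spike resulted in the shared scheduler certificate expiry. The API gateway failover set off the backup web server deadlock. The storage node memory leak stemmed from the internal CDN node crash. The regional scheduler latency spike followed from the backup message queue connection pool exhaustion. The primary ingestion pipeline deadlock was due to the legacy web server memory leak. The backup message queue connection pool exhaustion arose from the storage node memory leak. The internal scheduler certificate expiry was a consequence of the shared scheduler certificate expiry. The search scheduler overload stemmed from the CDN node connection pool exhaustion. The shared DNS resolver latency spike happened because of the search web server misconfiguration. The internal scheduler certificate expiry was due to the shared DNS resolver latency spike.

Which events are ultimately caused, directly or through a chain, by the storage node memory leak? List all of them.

Direct effects: the backup message queue connection pool exhaustion.
2 steps out: the storage node latency spike, the regional scheduler latency spike.
3 steps out: the legacy web server memory leak, the shared scheduler certificate expiry, the internal scheduler certificate expiry.
4 steps out: the primary ingestion pipeline deadlock.
Not reachable from it: the API gateway failover, the search web server misconfiguration, the CDN node connection pool exhaustion, the regional DNS resolver latency spike, the internal CDN node crash, the search scheduler overload, the shared DNS resolver latency spike, the backup web server deadlock.

the backup message queue connection pool exhaustion, the internal scheduler certificate expiry, the legacy web server memory leak, the primary ingestion pipeline deadlock, the regional scheduler latency spike, the shared scheduler certificate expiry, the storage node latency spike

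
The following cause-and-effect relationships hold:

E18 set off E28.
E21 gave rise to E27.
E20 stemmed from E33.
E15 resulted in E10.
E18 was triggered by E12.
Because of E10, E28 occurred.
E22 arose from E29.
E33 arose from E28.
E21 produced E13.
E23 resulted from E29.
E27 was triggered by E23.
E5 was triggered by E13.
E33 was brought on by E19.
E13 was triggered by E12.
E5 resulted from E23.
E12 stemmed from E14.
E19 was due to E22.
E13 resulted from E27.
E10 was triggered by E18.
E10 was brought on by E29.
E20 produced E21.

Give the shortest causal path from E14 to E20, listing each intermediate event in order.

E14 → E12 → E18 → E28 → E33 → E20

E14 → E12
E12 → E18
E18 → E28
E28 → E33
E33 → E20
Length: 5 steps.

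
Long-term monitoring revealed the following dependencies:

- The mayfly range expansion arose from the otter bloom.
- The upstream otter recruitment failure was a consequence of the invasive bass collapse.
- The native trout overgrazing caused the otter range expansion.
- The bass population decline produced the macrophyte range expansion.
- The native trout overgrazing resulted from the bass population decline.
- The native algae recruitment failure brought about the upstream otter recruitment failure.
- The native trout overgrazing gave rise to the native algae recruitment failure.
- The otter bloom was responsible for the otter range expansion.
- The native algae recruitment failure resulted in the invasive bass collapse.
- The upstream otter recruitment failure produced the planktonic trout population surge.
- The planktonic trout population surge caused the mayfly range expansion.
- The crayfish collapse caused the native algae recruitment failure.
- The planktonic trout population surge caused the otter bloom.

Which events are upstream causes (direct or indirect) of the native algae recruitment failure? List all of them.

the bass population decline, the crayfish collapse, the native trout overgrazing

Immediate causes of the native algae recruitment failure: the native trout overgrazing, the crayfish collapse.
Further upstream: the bass population decline.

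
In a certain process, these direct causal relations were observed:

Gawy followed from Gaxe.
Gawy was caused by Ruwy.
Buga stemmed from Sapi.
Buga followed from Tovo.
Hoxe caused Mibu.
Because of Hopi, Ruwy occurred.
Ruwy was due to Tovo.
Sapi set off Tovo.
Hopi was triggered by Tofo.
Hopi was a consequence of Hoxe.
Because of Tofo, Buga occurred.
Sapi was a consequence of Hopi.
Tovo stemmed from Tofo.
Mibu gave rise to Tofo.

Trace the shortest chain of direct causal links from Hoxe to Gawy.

Hoxe → Hopi → Ruwy → Gawy

Hoxe → Hopi
Hopi → Ruwy
Ruwy → Gawy
Length: 3 steps.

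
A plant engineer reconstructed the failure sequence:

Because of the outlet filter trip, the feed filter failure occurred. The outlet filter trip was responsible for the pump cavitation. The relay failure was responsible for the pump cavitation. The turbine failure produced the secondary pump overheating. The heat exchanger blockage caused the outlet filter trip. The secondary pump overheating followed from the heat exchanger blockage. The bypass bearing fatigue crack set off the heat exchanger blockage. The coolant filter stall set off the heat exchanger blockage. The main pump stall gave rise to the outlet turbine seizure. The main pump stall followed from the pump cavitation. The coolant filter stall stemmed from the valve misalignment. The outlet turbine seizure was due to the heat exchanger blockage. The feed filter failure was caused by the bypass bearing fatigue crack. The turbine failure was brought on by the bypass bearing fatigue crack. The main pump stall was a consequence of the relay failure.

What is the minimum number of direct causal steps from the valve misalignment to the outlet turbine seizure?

3

Shortest chain: the valve misalignment → the coolant filter stall → the heat exchanger blockage → the outlet turbine seizure.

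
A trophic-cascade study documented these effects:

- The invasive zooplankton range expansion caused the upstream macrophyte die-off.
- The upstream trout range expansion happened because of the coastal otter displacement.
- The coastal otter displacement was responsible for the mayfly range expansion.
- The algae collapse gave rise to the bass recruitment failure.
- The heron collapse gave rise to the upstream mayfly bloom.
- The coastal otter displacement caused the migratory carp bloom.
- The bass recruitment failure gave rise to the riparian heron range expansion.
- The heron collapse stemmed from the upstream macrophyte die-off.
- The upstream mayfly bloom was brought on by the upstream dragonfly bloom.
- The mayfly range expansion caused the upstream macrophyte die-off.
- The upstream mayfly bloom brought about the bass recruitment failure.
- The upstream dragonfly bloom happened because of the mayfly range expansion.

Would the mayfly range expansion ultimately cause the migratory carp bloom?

No

The mayfly range expansion leads to the upstream macrophyte die-off, the heron collapse, the upstream dragonfly bloom, the upstream mayfly bloom, the bass recruitment failure, the riparian heron range expansion; the migratory carp bloom is not among them.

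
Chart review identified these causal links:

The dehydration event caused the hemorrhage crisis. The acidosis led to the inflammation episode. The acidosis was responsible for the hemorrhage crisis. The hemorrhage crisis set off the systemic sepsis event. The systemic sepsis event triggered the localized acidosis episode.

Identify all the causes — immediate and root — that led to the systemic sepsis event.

the acidosis, the dehydration event, the hemorrhage crisis

Immediate cause of the systemic sepsis event: the hemorrhage crisis.
Further upstream: the acidosis, the dehydration event.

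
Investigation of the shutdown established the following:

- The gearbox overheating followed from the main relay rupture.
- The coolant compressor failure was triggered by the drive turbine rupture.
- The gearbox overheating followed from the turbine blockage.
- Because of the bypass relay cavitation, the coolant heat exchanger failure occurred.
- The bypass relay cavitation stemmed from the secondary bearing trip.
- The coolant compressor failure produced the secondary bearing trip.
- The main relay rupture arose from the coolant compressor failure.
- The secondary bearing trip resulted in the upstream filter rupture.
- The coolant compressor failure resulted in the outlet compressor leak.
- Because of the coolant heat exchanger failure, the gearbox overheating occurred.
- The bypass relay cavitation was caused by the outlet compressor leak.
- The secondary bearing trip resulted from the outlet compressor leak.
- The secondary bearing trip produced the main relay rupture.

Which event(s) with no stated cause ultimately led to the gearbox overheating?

Tracing upstream from the gearbox overheating: the gearbox overheating ← the turbine blockage.
A separate upstream branch: the gearbox overheating ← the main relay rupture ← the coolant compressor failure ← the drive turbine rupture.
Each of those chain origins has no stated cause.

the drive turbine rupture, the turbine blockage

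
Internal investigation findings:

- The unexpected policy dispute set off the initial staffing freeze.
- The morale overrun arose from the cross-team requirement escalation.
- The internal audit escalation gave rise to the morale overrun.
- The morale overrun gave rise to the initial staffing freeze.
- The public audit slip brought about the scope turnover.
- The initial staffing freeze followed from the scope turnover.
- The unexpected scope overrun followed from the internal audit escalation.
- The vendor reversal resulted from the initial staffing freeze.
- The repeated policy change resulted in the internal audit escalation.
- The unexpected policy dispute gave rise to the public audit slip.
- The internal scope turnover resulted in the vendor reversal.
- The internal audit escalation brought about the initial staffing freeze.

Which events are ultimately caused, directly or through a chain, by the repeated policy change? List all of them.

the initial staffing freeze, the internal audit escalation, the morale overrun, the unexpected scope overrun, the vendor reversal

Direct effects: the internal audit escalation.
2 steps out: the unexpected scope overrun, the morale overrun, the initial staffing freeze.
3 steps out: the vendor reversal.
Not reachable from it: the unexpected policy dispute, the public audit slip, the cross-team requirement escalation, the scope turnover, the internal scope turnover.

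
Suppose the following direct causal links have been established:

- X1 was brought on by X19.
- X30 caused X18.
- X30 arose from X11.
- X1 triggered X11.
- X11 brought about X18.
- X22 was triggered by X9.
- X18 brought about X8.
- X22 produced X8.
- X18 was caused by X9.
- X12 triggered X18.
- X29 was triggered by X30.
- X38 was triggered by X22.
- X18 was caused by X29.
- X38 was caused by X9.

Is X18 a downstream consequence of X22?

No

X22 leads to X38, X8; X18 is not among them.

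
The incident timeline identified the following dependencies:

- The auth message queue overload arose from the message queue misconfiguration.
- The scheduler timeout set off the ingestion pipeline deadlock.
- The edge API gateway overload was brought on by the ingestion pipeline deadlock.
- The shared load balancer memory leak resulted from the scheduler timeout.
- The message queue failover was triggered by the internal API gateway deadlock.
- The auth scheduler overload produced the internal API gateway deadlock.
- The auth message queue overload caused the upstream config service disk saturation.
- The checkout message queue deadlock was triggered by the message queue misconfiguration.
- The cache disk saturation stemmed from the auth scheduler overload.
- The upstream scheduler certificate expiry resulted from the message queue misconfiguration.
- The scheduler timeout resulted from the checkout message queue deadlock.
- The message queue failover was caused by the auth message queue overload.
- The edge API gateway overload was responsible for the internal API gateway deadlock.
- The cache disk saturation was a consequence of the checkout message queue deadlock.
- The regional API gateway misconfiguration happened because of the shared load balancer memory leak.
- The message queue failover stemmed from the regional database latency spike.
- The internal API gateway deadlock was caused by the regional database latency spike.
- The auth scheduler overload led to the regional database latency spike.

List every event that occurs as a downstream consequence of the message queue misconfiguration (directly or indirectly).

Direct effects: the checkout message queue deadlock, the auth message queue overload, the upstream scheduler certificate expiry.
2 steps out: the scheduler timeout, the upstream config service disk saturation, the cache disk saturation, the message queue failover.
3 steps out: the shared load balancer memory leak, the ingestion pipeline deadlock.
4 steps out: the edge API gateway overload, the regional API gateway misconfiguration.
5 steps out: the internal API gateway deadlock.
Not reachable from it: the auth scheduler overload, the regional database latency spike.

the auth message queue overload, the cache disk saturation, the checkout message queue deadlock, the edge API gateway overload, the ingestion pipeline deadlock, the internal API gateway deadlock, the message queue failover, the regional API gateway misconfiguration, the scheduler timeout, the shared load balancer memory leak, the upstream config service disk saturation, the upstream scheduler certificate expiry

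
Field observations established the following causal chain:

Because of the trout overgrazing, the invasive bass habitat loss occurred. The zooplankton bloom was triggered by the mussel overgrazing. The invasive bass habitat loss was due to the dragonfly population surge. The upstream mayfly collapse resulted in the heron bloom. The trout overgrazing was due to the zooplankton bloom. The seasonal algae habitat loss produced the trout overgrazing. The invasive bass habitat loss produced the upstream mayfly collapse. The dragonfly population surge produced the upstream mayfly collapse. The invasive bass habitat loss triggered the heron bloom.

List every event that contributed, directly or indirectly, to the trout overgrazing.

Immediate causes of the trout overgrazing: the seasonal algae habitat loss, the zooplankton bloom.
Further upstream: the mussel overgrazing.

the mussel overgrazing, the seasonal algae habitat loss, the zooplankton bloom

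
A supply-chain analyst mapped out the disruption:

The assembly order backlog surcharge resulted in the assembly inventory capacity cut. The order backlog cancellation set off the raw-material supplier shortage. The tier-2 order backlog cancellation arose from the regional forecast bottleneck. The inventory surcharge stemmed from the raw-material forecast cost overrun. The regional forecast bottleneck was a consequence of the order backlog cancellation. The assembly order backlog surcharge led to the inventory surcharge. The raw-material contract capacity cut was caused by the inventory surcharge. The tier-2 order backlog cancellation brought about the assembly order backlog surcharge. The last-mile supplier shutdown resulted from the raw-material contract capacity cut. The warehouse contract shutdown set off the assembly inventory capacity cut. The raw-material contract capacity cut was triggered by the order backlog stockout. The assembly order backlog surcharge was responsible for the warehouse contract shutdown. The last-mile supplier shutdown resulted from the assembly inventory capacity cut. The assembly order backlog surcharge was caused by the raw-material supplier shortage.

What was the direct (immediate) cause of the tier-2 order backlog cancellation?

the regional forecast bottleneck

Upstream contributors include the order backlog cancellation, but only the regional forecast bottleneck feeds directly into the tier-2 order backlog cancellation.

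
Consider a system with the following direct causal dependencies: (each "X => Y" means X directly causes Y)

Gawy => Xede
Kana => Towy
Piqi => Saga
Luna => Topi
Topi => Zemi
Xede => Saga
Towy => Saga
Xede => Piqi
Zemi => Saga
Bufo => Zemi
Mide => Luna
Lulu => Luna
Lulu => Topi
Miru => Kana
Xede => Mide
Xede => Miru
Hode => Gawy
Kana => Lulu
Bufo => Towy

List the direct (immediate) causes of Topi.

Lulu, Luna

Upstream contributors include Hode, Gawy, Xede, Mide, Miru, Kana, but only Lulu, Luna feed directly into Topi.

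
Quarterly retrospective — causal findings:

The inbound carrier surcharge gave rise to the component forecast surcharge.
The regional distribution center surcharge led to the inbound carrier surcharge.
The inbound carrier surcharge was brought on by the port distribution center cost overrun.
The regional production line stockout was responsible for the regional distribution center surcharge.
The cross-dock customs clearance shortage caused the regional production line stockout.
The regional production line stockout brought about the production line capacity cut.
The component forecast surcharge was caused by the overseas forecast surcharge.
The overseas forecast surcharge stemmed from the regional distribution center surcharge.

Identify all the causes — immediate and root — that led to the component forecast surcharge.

Immediate causes of the component forecast surcharge: the inbound carrier surcharge, the overseas forecast surcharge.
Further upstream: the cross-dock customs clearance shortage, the regional production line stockout, the regional distribution center surcharge, the port distribution center cost overrun.

the cross-dock customs clearance shortage, the inbound carrier surcharge, the overseas forecast surcharge, the port distribution center cost overrun, the regional distribution center surcharge, the regional production line stockout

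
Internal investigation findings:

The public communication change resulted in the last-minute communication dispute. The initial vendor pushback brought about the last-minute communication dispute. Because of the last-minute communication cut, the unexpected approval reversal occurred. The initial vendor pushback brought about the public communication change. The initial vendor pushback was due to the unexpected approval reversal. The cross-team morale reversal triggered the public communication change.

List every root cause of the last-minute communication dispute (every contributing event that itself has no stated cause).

Tracing upstream from the last-minute communication dispute: the last-minute communication dispute ← the initial vendor pushback ← the unexpected approval reversal ← the last-minute communication cut.
A separate upstream branch: the last-minute communication dispute ← the public communication change ← the cross-team morale reversal.
Each of those chain origins has no stated cause.

the cross-team morale reversal, the last-minute communication cut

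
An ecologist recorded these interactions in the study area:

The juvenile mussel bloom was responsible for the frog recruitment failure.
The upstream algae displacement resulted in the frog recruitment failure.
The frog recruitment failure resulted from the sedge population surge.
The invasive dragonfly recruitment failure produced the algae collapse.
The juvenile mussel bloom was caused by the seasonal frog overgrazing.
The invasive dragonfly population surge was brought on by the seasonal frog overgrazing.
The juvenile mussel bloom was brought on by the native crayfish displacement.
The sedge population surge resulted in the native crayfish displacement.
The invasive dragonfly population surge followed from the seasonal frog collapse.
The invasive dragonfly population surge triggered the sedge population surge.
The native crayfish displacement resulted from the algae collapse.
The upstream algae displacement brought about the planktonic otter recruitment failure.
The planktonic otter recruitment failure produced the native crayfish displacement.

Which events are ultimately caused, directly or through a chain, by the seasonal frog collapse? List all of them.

Direct effects: the invasive dragonfly population surge.
2 steps out: the sedge population surge.
3 steps out: the native crayfish displacement, the frog recruitment failure.
4 steps out: the juvenile mussel bloom.
Not reachable from it: the invasive dragonfly recruitment failure, the upstream algae displacement, the seasonal frog overgrazing, the planktonic otter recruitment failure, the algae collapse.

the frog recruitment failure, the invasive dragonfly population surge, the juvenile mussel bloom, the native crayfish displacement, the sedge population surge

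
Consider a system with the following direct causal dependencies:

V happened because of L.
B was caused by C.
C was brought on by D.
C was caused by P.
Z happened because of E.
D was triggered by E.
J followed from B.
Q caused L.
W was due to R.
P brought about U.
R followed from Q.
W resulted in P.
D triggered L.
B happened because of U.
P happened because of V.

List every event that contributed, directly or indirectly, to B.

Immediate causes of B: U, C.
Further upstream: E, D, Q, L, V, R, W, P.

C, D, E, L, P, Q, R, U, V, W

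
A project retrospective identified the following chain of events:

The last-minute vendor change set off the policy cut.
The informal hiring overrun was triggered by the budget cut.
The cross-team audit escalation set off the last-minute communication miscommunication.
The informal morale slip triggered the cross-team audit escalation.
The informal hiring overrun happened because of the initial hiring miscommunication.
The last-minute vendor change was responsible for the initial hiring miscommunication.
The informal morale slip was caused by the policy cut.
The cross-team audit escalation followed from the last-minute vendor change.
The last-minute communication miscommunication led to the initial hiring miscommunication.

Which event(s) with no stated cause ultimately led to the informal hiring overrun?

Tracing upstream from the informal hiring overrun: the informal hiring overrun ← the budget cut.
A separate upstream branch: the informal hiring overrun ← the initial hiring miscommunication ← the last-minute vendor change.
Each of those chain origins has no stated cause.

the budget cut, the last-minute vendor change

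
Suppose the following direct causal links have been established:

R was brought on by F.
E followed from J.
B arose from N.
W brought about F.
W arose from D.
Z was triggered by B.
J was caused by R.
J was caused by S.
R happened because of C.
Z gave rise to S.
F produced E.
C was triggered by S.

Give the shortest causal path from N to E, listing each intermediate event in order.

N → B
B → Z
Z → S
S → J
J → E
Length: 5 steps.

N → B → Z → S → J → E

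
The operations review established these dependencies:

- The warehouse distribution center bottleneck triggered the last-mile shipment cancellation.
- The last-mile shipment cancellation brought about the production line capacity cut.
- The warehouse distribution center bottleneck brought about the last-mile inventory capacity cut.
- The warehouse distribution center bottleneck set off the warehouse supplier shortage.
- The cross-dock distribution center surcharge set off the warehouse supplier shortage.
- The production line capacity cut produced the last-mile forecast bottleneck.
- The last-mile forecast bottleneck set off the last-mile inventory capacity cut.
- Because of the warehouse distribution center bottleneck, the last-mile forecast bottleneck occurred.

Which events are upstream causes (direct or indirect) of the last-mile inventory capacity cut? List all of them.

Immediate causes of the last-mile inventory capacity cut: the warehouse distribution center bottleneck, the last-mile forecast bottleneck.
Further upstream: the last-mile shipment cancellation, the production line capacity cut.

the last-mile forecast bottleneck, the last-mile shipment cancellation, the production line capacity cut, the warehouse distribution center bottleneck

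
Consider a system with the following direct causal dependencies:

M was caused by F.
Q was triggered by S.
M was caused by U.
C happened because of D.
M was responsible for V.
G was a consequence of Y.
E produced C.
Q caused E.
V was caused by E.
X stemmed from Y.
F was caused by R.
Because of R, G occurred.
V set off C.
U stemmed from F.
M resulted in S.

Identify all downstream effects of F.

C, E, M, Q, S, U, V

Direct effects: U, M.
2 steps out: S, V.
3 steps out: Q, C.
4 steps out: E.
Not reachable from it: Y, D, X, R, G.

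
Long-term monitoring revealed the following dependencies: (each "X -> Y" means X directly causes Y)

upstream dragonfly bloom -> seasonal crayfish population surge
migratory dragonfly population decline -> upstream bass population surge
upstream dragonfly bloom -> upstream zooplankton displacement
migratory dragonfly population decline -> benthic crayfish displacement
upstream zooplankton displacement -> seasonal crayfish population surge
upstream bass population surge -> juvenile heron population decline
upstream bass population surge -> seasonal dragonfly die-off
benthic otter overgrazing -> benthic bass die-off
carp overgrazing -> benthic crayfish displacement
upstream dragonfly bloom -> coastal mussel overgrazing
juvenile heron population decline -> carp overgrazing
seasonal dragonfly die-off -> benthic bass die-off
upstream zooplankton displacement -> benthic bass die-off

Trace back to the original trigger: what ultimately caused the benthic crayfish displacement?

the migratory dragonfly population decline

Tracing upstream from the benthic crayfish displacement: the benthic crayfish displacement ← the migratory dragonfly population decline.
The migratory dragonfly population decline has no stated cause, so it is the root.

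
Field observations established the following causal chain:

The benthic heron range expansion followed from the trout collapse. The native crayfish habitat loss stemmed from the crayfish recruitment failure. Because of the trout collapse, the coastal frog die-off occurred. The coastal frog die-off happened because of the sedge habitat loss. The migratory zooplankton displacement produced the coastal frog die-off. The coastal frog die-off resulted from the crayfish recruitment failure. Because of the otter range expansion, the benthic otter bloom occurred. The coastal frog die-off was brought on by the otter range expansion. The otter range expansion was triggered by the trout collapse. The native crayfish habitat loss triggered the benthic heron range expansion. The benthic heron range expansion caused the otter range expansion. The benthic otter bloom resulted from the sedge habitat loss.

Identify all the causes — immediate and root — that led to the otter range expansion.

the benthic heron range expansion, the crayfish recruitment failure, the native crayfish habitat loss, the trout collapse

Immediate causes of the otter range expansion: the trout collapse, the benthic heron range expansion.
Further upstream: the crayfish recruitment failure, the native crayfish habitat loss.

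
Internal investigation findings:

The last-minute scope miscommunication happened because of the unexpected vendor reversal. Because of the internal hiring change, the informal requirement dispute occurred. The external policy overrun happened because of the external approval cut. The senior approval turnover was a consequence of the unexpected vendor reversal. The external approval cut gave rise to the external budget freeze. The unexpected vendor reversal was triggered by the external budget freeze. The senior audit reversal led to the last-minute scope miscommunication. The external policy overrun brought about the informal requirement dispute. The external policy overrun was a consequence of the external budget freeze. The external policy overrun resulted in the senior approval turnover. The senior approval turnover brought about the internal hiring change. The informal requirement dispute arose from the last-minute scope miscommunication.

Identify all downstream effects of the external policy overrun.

the informal requirement dispute, the internal hiring change, the senior approval turnover

Direct effects: the senior approval turnover, the informal requirement dispute.
2 steps out: the internal hiring change.
Not reachable from it: the external approval cut, the external budget freeze, the unexpected vendor reversal, the last-minute scope miscommunication, the senior audit reversal.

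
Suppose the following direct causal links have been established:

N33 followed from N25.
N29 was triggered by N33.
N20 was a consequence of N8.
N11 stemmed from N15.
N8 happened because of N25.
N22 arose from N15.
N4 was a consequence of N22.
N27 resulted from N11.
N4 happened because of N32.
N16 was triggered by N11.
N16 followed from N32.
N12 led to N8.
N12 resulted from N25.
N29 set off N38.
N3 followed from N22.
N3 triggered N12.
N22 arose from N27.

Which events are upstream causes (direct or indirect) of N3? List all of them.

Immediate cause of N3: N22.
Further upstream: N15, N11, N27.

N11, N15, N22, N27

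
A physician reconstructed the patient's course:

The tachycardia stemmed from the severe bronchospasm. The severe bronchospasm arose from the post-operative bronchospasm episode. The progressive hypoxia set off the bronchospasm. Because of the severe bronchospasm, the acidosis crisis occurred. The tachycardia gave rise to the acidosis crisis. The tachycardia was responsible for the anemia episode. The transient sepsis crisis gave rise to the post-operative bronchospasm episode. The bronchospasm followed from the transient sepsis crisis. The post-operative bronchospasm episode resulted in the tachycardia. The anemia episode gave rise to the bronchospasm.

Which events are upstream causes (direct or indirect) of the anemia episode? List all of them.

Immediate cause of the anemia episode: the tachycardia.
Further upstream: the transient sepsis crisis, the post-operative bronchospasm episode, the severe bronchospasm.

the post-operative bronchospasm episode, the severe bronchospasm, the tachycardia, the transient sepsis crisis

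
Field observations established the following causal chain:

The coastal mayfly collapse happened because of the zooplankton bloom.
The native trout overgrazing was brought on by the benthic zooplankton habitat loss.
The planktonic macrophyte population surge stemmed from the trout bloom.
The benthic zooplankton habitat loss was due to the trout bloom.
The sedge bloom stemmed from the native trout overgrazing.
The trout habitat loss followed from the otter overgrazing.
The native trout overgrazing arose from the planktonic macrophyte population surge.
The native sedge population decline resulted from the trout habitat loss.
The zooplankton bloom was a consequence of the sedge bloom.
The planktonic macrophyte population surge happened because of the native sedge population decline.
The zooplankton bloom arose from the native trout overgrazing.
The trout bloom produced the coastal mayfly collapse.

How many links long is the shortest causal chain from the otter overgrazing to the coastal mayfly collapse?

Shortest chain: the otter overgrazing → the trout habitat loss → the native sedge population decline → the planktonic macrophyte population surge → the native trout overgrazing → the zooplankton bloom → the coastal mayfly collapse.

6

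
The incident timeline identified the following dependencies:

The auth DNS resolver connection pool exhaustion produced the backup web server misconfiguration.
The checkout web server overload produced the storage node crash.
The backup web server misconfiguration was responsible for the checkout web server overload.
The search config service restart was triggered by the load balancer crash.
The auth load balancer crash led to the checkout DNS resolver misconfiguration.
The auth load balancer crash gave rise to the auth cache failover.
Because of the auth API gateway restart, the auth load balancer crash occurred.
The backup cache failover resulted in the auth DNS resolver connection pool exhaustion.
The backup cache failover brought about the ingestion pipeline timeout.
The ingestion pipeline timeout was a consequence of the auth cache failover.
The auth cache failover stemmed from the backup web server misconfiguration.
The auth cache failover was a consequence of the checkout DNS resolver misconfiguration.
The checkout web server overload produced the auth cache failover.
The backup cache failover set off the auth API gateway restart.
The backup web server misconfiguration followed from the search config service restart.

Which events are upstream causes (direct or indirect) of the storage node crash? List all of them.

Immediate cause of the storage node crash: the checkout web server overload.
Further upstream: the backup cache failover, the auth DNS resolver connection pool exhaustion, the load balancer crash, the search config service restart, the backup web server misconfiguration.

the auth DNS resolver connection pool exhaustion, the backup cache failover, the backup web server misconfiguration, the checkout web server overload, the load balancer crash, the search config service restart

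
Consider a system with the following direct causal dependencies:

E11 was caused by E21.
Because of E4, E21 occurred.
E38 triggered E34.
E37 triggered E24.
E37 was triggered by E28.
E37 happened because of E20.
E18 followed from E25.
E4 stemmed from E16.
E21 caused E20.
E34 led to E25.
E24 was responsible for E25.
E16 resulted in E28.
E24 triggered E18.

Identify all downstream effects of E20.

Direct effects: E37.
2 steps out: E24.
3 steps out: E25, E18.
Not reachable from it: E16, E4, E21, E11, E28, E38, E34.

E18, E24, E25, E37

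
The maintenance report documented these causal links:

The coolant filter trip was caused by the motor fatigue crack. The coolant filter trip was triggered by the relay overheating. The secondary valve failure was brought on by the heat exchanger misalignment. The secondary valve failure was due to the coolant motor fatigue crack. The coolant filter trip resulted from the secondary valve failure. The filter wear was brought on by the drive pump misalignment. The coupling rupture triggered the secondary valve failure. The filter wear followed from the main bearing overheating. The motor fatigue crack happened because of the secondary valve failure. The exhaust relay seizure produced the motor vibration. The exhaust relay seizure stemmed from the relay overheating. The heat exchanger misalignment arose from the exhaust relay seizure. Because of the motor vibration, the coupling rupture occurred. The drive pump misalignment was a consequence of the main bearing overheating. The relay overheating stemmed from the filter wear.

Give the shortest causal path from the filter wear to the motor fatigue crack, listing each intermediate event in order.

the filter wear → the relay overheating → the exhaust relay seizure → the heat exchanger misalignment → the secondary valve failure → the motor fatigue crack

the filter wear → the relay overheating
the relay overheating → the exhaust relay seizure
the exhaust relay seizure → the heat exchanger misalignment
the heat exchanger misalignment → the secondary valve failure
the secondary valve failure → the motor fatigue crack
Length: 5 steps.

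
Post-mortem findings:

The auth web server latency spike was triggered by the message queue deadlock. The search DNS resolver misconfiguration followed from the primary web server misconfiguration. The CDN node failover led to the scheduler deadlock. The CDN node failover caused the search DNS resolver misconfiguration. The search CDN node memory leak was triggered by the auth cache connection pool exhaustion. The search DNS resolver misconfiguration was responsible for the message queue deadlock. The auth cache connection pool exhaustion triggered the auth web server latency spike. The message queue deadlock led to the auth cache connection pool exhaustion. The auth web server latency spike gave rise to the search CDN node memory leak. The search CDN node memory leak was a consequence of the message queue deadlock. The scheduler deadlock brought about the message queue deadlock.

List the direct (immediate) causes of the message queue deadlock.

Upstream contributors include the CDN node failover, the primary web server misconfiguration, but only the scheduler deadlock, the search DNS resolver misconfiguration feed directly into the message queue deadlock.

the scheduler deadlock, the search DNS resolver misconfiguration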